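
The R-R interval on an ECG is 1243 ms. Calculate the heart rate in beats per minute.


HR = 60 / RR_interval(s)
RR = 1243 ms = 1.243 s
HR = 60 / 1.243 = 48.27 bpm


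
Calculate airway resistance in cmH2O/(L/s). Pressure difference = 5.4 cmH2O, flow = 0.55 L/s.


R = dP / flow
R = 5.4 / 0.55
R = 9.818 cmH2O/(L/s)


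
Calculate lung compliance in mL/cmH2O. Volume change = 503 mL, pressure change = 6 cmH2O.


C = dV / dP
C = 503 / 6
C = 83.83 mL/cmH2O


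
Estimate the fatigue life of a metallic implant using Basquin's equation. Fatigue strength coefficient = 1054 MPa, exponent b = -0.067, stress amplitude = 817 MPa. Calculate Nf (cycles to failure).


sigma_a = sigma_f' * (2Nf)^b
2Nf = (sigma_a/sigma_f')^(1/b)
2Nf = (817/1054)^(1/-0.067)
2Nf = 44.773722
Nf = 22.39


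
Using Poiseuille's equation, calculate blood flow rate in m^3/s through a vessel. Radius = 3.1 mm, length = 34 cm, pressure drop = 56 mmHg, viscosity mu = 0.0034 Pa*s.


Q = pi*r^4*dP / (8*mu*L)
r = 0.0031 m, L = 0.34 m
dP = 56 mmHg = 7466.032 Pa
Q = 2.3423e-04 m^3/s


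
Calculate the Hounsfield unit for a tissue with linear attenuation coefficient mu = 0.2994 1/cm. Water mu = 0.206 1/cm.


HU = ((mu_tissue - mu_water) / mu_water) * 1000
HU = ((0.2994 - 0.206) / 0.206) * 1000
HU = 453.4


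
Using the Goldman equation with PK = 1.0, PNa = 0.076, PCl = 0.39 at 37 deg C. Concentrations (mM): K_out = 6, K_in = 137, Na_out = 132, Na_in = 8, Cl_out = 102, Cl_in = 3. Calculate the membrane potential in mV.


Vm = (RT/F)*ln((PK*Ko + PNa*Nao + PCl*Cli)/(PK*Ki + PNa*Nai + PCl*Clo))
Numer = 17.202, Denom = 177.388
Vm = -62.36 mV


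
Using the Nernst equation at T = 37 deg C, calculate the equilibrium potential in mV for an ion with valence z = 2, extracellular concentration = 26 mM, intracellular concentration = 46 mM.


E = (RT/(zF)) * ln(C_out/C_in)
T = 37 + 273.15 = 310.15 K
E = (8.314 * 310.15 / (2 * 96485)) * ln(26/46)
E = -7.624 mV


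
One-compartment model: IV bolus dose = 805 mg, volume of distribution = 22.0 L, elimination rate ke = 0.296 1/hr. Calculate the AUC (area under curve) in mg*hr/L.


C0 = Dose/Vd = 805/22.0 = 36.5909 mg/L
AUC = C0/ke = 36.5909/0.296
AUC = 123.6 mg*hr/L


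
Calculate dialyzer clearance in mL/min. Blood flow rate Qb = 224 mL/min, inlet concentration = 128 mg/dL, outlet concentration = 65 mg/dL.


K = Qb * (Cb_in - Cb_out) / Cb_in
K = 224 * (128 - 65) / 128
K = 110.2 mL/min


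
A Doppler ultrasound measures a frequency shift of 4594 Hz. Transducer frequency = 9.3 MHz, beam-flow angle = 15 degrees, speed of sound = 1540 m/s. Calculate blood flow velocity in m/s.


v = fd * c / (2 * f0 * cos(theta))
v = 4594 * 1540 / (2 * 9.3000e+06 * cos(15))
v = 0.3938 m/s


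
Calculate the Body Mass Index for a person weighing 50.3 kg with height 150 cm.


BMI = weight / height^2
height = 150 cm = 1.5 m
BMI = 50.3 / 1.5^2
BMI = 22.36 kg/m^2


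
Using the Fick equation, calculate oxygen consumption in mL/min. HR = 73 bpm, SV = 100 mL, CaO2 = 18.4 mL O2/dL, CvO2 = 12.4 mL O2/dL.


CO = HR*SV = 73*100/1000 = 7.3 L/min
a-v O2 diff = 18.4 - 12.4 = 6 mL/dL
VO2 = CO * (CaO2-CvO2) * 10 dL/L
VO2 = 7.3 * 6 * 10
VO2 = 438 mL/min


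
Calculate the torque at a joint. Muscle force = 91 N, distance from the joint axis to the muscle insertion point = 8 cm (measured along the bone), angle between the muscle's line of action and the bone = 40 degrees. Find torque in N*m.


Torque = F * d * sin(theta)   (moment arm = d*sin(theta))
d = 8 cm = 0.08 m
Torque = 91 * 0.08 * sin(40)
Torque = 4.679 N*m


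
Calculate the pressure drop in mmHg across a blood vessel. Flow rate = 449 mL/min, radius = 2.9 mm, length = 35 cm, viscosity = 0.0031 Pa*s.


dP = 8*mu*L*Q / (pi*r^4)
Q = 449 mL/min = 7.48333e-06 m^3/s
dP = 292.33 Pa = 292.33 / 133.322 mmHg = 2.193 mmHg


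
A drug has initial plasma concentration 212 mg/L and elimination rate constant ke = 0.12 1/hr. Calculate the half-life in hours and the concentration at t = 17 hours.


t_half = ln(2) / ke = 0.693147 / 0.12 = 5.776 hr
C(t) = C0 * exp(-ke*t) = 212 * exp(-0.12*17)
C(17) = 27.57 mg/L


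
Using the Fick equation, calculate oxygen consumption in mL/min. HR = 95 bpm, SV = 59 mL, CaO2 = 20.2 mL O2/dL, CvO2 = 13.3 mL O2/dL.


CO = HR*SV = 95*59/1000 = 5.605 L/min
a-v O2 diff = 20.2 - 13.3 = 6.9 mL/dL
VO2 = CO * (CaO2-CvO2) * 10 dL/L
VO2 = 5.605 * 6.9 * 10
VO2 = 386.7 mL/min


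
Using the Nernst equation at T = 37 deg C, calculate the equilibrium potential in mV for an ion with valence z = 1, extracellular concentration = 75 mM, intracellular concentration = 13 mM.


E = (RT/(zF)) * ln(C_out/C_in)
T = 37 + 273.15 = 310.15 K
E = (8.314 * 310.15 / (1 * 96485)) * ln(75/13)
E = 46.84 mV


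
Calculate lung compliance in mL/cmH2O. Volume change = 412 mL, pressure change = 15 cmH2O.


C = dV / dP
C = 412 / 15
C = 27.47 mL/cmH2O


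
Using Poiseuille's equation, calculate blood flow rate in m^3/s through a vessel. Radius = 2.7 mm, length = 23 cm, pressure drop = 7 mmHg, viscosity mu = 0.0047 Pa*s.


Q = pi*r^4*dP / (8*mu*L)
r = 0.0027 m, L = 0.23 m
dP = 7 mmHg = 933.254 Pa
Q = 1.8017e-05 m^3/s


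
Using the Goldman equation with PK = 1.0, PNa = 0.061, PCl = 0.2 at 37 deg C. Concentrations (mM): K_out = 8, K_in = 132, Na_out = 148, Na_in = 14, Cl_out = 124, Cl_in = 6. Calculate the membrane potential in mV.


Vm = (RT/F)*ln((PK*Ko + PNa*Nao + PCl*Cli)/(PK*Ki + PNa*Nai + PCl*Clo))
Numer = 18.228, Denom = 157.654
Vm = -57.66 mV


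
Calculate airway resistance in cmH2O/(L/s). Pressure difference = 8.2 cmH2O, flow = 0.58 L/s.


R = dP / flow
R = 8.2 / 0.58
R = 14.14 cmH2O/(L/s)


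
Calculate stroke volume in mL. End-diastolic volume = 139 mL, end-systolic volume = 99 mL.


SV = EDV - ESV
SV = 139 - 99
SV = 40 mL


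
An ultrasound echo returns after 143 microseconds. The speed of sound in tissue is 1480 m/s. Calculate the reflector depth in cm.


depth = c * t / 2
t = 143 us = 1.4300e-04 s
depth = 1480 * 1.4300e-04 / 2
depth = 0.10582 m = 10.582 cm


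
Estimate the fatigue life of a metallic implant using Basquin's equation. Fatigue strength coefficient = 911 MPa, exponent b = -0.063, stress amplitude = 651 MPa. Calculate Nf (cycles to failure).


sigma_a = sigma_f' * (2Nf)^b
2Nf = (sigma_a/sigma_f')^(1/b)
2Nf = (651/911)^(1/-0.063)
2Nf = 207.23661
Nf = 103.6


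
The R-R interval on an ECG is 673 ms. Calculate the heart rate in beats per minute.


HR = 60 / RR_interval(s)
RR = 673 ms = 0.673 s
HR = 60 / 0.673 = 89.15 bpm


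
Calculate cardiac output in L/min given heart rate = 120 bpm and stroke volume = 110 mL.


CO = HR * SV
CO = 120 * 110 / 1000
CO = 13.2 L/min


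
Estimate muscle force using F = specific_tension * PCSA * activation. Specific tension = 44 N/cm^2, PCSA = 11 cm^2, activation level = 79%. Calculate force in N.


F = sigma * PCSA * activation
F = 44 * 11 * 0.79
F = 382.4 N


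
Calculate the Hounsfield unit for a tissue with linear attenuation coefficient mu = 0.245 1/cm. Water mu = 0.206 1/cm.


HU = ((mu_tissue - mu_water) / mu_water) * 1000
HU = ((0.245 - 0.206) / 0.206) * 1000
HU = 189.3


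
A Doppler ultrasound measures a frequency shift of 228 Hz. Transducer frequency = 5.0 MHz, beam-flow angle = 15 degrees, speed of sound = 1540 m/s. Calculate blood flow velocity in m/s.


v = fd * c / (2 * f0 * cos(theta))
v = 228 * 1540 / (2 * 5.0000e+06 * cos(15))
v = 0.03635 m/s


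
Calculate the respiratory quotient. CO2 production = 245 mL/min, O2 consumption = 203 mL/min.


RQ = VCO2 / VO2
RQ = 245 / 203
RQ = 1.207


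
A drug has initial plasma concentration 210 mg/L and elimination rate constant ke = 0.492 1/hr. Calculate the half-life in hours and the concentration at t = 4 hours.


t_half = ln(2) / ke = 0.693147 / 0.492 = 1.409 hr
C(t) = C0 * exp(-ke*t) = 210 * exp(-0.492*4)
C(4) = 29.34 mg/L


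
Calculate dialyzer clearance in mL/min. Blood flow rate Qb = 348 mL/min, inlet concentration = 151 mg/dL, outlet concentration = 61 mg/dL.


K = Qb * (Cb_in - Cb_out) / Cb_in
K = 348 * (151 - 61) / 151
K = 207.4 mL/min


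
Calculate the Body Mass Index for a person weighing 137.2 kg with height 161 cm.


BMI = weight / height^2
height = 161 cm = 1.61 m
BMI = 137.2 / 1.61^2
BMI = 52.93 kg/m^2


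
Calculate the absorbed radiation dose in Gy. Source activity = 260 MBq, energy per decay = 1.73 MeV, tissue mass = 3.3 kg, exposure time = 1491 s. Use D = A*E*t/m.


A = 260 MBq = 2.6000e+08 Bq
E = 1.73 MeV = 2.77146e-13 J
D = A*E*t/m = 2.6000e+08*2.77146e-13*1491/3.3
D = 0.03256 Gy


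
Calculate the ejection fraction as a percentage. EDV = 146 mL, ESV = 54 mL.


SV = EDV - ESV = 146 - 54 = 92 mL
EF = SV/EDV * 100 = 92/146 * 100
EF = 63.01%


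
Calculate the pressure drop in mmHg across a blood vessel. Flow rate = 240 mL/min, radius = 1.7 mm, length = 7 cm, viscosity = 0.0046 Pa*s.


dP = 8*mu*L*Q / (pi*r^4)
Q = 240 mL/min = 4e-06 m^3/s
dP = 392.699 Pa = 392.699 / 133.322 mmHg = 2.945 mmHg


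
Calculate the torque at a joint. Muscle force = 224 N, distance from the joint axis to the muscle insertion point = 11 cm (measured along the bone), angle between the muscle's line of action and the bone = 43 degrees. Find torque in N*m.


Torque = F * d * sin(theta)   (moment arm = d*sin(theta))
d = 11 cm = 0.11 m
Torque = 224 * 0.11 * sin(43)
Torque = 16.8 N*m


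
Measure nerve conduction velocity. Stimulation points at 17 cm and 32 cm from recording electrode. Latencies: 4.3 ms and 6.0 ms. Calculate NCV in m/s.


Distance = (32 - 17) / 100 = 0.15 m
dt = (6.0 - 4.3) / 1000 = 0.0017 s
NCV = dist / dt = 88.24 m/s


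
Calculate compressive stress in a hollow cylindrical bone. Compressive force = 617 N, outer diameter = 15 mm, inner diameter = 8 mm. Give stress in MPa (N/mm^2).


A = pi*(r_o^2 - r_i^2)
r_o = 7.5 mm, r_i = 4 mm
A = 126.449 mm^2
sigma = F/A = 617 / 126.449
sigma = 4.879 MPa


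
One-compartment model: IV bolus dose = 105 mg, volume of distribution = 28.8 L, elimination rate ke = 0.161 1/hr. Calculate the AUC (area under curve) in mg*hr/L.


C0 = Dose/Vd = 105/28.8 = 3.64583 mg/L
AUC = C0/ke = 3.64583/0.161
AUC = 22.64 mg*hr/L


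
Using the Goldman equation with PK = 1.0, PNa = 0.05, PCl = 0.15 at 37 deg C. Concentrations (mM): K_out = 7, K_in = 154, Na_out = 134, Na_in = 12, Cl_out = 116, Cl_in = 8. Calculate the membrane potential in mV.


Vm = (RT/F)*ln((PK*Ko + PNa*Nao + PCl*Cli)/(PK*Ki + PNa*Nai + PCl*Clo))
Numer = 14.9, Denom = 172
Vm = -65.37 mV


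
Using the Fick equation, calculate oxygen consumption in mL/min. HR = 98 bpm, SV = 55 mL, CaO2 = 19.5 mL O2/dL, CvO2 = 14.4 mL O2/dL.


CO = HR*SV = 98*55/1000 = 5.39 L/min
a-v O2 diff = 19.5 - 14.4 = 5.1 mL/dL
VO2 = CO * (CaO2-CvO2) * 10 dL/L
VO2 = 5.39 * 5.1 * 10
VO2 = 274.9 mL/min


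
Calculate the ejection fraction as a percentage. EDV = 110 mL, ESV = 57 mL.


SV = EDV - ESV = 110 - 57 = 53 mL
EF = SV/EDV * 100 = 53/110 * 100
EF = 48.18%


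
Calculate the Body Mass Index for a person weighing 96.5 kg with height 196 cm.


BMI = weight / height^2
height = 196 cm = 1.96 m
BMI = 96.5 / 1.96^2
BMI = 25.12 kg/m^2


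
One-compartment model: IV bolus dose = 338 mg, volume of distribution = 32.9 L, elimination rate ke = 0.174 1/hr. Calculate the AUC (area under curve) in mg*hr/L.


C0 = Dose/Vd = 338/32.9 = 10.2736 mg/L
AUC = C0/ke = 10.2736/0.174
AUC = 59.04 mg*hr/L


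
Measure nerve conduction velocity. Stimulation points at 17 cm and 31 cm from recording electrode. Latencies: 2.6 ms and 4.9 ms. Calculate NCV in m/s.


Distance = (31 - 17) / 100 = 0.14 m
dt = (4.9 - 2.6) / 1000 = 0.0023 s
NCV = dist / dt = 60.87 m/s


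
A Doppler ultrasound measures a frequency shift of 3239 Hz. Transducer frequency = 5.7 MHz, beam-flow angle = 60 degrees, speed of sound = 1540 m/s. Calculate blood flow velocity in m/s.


v = fd * c / (2 * f0 * cos(theta))
v = 3239 * 1540 / (2 * 5.7000e+06 * cos(60))
v = 0.8751 m/s


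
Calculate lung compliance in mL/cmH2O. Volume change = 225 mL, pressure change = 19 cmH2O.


C = dV / dP
C = 225 / 19
C = 11.84 mL/cmH2O


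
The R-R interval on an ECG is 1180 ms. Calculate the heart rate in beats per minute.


HR = 60 / RR_interval(s)
RR = 1180 ms = 1.18 s
HR = 60 / 1.18 = 50.85 bpm


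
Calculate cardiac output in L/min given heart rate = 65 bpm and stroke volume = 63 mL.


CO = HR * SV
CO = 65 * 63 / 1000
CO = 4.095 L/min


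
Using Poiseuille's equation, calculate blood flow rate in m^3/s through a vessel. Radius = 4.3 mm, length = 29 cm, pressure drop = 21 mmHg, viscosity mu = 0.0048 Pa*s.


Q = pi*r^4*dP / (8*mu*L)
r = 0.0043 m, L = 0.29 m
dP = 21 mmHg = 2799.762 Pa
Q = 2.7003e-04 m^3/s


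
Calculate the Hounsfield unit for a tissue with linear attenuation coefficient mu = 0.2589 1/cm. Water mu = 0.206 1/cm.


HU = ((mu_tissue - mu_water) / mu_water) * 1000
HU = ((0.2589 - 0.206) / 0.206) * 1000
HU = 256.8


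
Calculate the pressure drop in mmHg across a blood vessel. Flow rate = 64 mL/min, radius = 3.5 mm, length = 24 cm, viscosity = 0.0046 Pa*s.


dP = 8*mu*L*Q / (pi*r^4)
Q = 64 mL/min = 1.06667e-06 m^3/s
dP = 19.9833 Pa = 19.9833 / 133.322 mmHg = 0.1499 mmHg


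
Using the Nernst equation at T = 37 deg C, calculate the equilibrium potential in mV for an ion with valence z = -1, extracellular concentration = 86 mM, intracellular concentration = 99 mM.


E = (RT/(zF)) * ln(C_out/C_in)
T = 37 + 273.15 = 310.15 K
E = (8.314 * 310.15 / (-1 * 96485)) * ln(86/99)
E = 3.762 mV


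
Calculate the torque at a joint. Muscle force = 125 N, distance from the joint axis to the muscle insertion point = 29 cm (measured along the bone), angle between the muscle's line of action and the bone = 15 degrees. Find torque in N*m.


Torque = F * d * sin(theta)   (moment arm = d*sin(theta))
d = 29 cm = 0.29 m
Torque = 125 * 0.29 * sin(15)
Torque = 9.382 N*m


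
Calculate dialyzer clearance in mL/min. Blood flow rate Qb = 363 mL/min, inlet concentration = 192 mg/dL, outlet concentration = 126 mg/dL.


K = Qb * (Cb_in - Cb_out) / Cb_in
K = 363 * (192 - 126) / 192
K = 124.8 mL/min


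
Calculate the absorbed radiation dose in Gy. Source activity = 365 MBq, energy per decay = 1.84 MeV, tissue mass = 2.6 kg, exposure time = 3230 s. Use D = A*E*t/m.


A = 365 MBq = 3.6500e+08 Bq
E = 1.84 MeV = 2.94768e-13 J
D = A*E*t/m = 3.6500e+08*2.94768e-13*3230/2.6
D = 0.1337 Gy


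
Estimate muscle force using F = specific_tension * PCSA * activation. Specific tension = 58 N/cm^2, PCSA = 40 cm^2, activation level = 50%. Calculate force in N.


F = sigma * PCSA * activation
F = 58 * 40 * 0.5
F = 1160 N


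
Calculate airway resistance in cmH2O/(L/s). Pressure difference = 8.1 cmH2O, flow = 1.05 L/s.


R = dP / flow
R = 8.1 / 1.05
R = 7.714 cmH2O/(L/s)


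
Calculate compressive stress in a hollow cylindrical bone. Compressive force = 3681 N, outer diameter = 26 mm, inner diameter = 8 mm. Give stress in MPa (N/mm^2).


A = pi*(r_o^2 - r_i^2)
r_o = 13 mm, r_i = 4 mm
A = 480.664 mm^2
sigma = F/A = 3681 / 480.664
sigma = 7.658 MPa


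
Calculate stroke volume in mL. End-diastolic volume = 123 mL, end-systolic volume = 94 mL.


SV = EDV - ESV
SV = 123 - 94
SV = 29 mL


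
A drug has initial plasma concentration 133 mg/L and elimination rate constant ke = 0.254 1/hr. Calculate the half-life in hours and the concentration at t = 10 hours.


t_half = ln(2) / ke = 0.693147 / 0.254 = 2.729 hr
C(t) = C0 * exp(-ke*t) = 133 * exp(-0.254*10)
C(10) = 10.49 mg/L


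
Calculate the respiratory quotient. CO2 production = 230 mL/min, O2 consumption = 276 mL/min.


RQ = VCO2 / VO2
RQ = 230 / 276
RQ = 0.8333


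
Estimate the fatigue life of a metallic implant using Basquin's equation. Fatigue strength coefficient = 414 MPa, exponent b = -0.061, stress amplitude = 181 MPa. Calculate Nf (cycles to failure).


sigma_a = sigma_f' * (2Nf)^b
2Nf = (sigma_a/sigma_f')^(1/b)
2Nf = (181/414)^(1/-0.061)
2Nf = 777178.47
Nf = 3.886e+05


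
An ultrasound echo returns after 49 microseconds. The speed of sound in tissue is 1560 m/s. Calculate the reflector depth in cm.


depth = c * t / 2
t = 49 us = 4.9000e-05 s
depth = 1560 * 4.9000e-05 / 2
depth = 0.03822 m = 3.822 cm


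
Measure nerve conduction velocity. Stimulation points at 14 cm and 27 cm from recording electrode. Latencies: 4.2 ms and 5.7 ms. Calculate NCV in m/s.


Distance = (27 - 14) / 100 = 0.13 m
dt = (5.7 - 4.2) / 1000 = 0.0015 s
NCV = dist / dt = 86.67 m/s


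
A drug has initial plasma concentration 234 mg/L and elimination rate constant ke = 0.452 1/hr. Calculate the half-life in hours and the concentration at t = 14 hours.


t_half = ln(2) / ke = 0.693147 / 0.452 = 1.534 hr
C(t) = C0 * exp(-ke*t) = 234 * exp(-0.452*14)
C(14) = 0.4178 mg/L


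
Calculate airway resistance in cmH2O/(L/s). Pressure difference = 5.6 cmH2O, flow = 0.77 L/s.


R = dP / flow
R = 5.6 / 0.77
R = 7.273 cmH2O/(L/s)


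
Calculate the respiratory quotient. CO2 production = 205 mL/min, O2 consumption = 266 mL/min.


RQ = VCO2 / VO2
RQ = 205 / 266
RQ = 0.7707


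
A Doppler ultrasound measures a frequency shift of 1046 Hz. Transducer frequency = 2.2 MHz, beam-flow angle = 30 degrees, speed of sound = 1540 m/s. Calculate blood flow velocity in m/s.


v = fd * c / (2 * f0 * cos(theta))
v = 1046 * 1540 / (2 * 2.2000e+06 * cos(30))
v = 0.4227 m/s


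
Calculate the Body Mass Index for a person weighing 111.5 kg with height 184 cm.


BMI = weight / height^2
height = 184 cm = 1.84 m
BMI = 111.5 / 1.84^2
BMI = 32.93 kg/m^2


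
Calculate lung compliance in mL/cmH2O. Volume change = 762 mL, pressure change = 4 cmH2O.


C = dV / dP
C = 762 / 4
C = 190.5 mL/cmH2O


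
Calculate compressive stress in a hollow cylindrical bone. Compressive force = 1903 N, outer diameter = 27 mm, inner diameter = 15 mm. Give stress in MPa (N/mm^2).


A = pi*(r_o^2 - r_i^2)
r_o = 13.5 mm, r_i = 7.5 mm
A = 395.841 mm^2
sigma = F/A = 1903 / 395.841
sigma = 4.807 MPa


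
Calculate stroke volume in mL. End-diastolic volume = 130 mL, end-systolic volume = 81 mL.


SV = EDV - ESV
SV = 130 - 81
SV = 49 mL


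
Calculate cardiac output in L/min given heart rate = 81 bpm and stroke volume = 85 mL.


CO = HR * SV
CO = 81 * 85 / 1000
CO = 6.885 L/min


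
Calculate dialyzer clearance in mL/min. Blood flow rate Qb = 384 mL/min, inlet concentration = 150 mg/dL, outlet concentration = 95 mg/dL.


K = Qb * (Cb_in - Cb_out) / Cb_in
K = 384 * (150 - 95) / 150
K = 140.8 mL/min


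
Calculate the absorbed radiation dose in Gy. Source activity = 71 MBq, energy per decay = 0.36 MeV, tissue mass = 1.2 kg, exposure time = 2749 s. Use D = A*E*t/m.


A = 71 MBq = 7.1000e+07 Bq
E = 0.36 MeV = 5.7672e-14 J
D = A*E*t/m = 7.1000e+07*5.7672e-14*2749/1.2
D = 0.00938 Gy


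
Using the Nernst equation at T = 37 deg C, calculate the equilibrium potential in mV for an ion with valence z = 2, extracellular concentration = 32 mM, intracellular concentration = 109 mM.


E = (RT/(zF)) * ln(C_out/C_in)
T = 37 + 273.15 = 310.15 K
E = (8.314 * 310.15 / (2 * 96485)) * ln(32/109)
E = -16.38 mV


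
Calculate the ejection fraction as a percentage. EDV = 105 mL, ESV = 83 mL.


SV = EDV - ESV = 105 - 83 = 22 mL
EF = SV/EDV * 100 = 22/105 * 100
EF = 20.95%


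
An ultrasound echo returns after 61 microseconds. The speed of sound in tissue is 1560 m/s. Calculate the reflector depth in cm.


depth = c * t / 2
t = 61 us = 6.1000e-05 s
depth = 1560 * 6.1000e-05 / 2
depth = 0.04758 m = 4.758 cm


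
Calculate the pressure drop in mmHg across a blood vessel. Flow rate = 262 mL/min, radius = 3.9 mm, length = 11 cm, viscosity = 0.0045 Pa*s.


dP = 8*mu*L*Q / (pi*r^4)
Q = 262 mL/min = 4.36667e-06 m^3/s
dP = 23.7923 Pa = 23.7923 / 133.322 mmHg = 0.1785 mmHg


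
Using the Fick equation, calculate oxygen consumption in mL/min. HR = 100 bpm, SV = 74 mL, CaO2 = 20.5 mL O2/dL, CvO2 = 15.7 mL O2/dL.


CO = HR*SV = 100*74/1000 = 7.4 L/min
a-v O2 diff = 20.5 - 15.7 = 4.8 mL/dL
VO2 = CO * (CaO2-CvO2) * 10 dL/L
VO2 = 7.4 * 4.8 * 10
VO2 = 355.2 mL/min


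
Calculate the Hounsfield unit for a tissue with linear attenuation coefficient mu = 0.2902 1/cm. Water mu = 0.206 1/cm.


HU = ((mu_tissue - mu_water) / mu_water) * 1000
HU = ((0.2902 - 0.206) / 0.206) * 1000
HU = 408.7


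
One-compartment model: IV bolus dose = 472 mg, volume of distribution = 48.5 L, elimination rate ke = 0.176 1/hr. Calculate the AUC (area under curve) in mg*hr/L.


C0 = Dose/Vd = 472/48.5 = 9.73196 mg/L
AUC = C0/ke = 9.73196/0.176
AUC = 55.3 mg*hr/L


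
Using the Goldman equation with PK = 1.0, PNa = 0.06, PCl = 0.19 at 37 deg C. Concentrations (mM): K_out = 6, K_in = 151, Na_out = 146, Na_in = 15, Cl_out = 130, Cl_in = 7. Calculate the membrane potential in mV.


Vm = (RT/F)*ln((PK*Ko + PNa*Nao + PCl*Cli)/(PK*Ki + PNa*Nai + PCl*Clo))
Numer = 16.09, Denom = 176.6
Vm = -64.03 mV


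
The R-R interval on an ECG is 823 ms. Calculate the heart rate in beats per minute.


HR = 60 / RR_interval(s)
RR = 823 ms = 0.823 s
HR = 60 / 0.823 = 72.9 bpm


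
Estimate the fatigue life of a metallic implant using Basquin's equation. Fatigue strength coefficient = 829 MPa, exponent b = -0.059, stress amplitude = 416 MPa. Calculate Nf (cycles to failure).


sigma_a = sigma_f' * (2Nf)^b
2Nf = (sigma_a/sigma_f')^(1/b)
2Nf = (416/829)^(1/-0.059)
2Nf = 119018.25
Nf = 5.951e+04


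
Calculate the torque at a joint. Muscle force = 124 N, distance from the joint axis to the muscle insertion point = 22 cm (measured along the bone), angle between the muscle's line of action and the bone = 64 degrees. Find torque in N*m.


Torque = F * d * sin(theta)   (moment arm = d*sin(theta))
d = 22 cm = 0.22 m
Torque = 124 * 0.22 * sin(64)
Torque = 24.52 N*m


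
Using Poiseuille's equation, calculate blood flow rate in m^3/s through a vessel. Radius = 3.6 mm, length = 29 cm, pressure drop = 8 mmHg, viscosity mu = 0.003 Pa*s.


Q = pi*r^4*dP / (8*mu*L)
r = 0.0036 m, L = 0.29 m
dP = 8 mmHg = 1066.576 Pa
Q = 8.0862e-05 m^3/s


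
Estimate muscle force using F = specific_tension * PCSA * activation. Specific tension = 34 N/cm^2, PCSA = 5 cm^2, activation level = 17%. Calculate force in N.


F = sigma * PCSA * activation
F = 34 * 5 * 0.17
F = 28.9 N


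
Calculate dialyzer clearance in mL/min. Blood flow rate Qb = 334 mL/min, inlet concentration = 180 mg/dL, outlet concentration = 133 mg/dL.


K = Qb * (Cb_in - Cb_out) / Cb_in
K = 334 * (180 - 133) / 180
K = 87.21 mL/min


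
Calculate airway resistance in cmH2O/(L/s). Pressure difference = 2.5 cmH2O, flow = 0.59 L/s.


R = dP / flow
R = 2.5 / 0.59
R = 4.237 cmH2O/(L/s)


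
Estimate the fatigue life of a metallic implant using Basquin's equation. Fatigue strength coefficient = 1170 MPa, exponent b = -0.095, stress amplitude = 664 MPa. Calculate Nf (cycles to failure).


sigma_a = sigma_f' * (2Nf)^b
2Nf = (sigma_a/sigma_f')^(1/b)
2Nf = (664/1170)^(1/-0.095)
2Nf = 388.74147
Nf = 194.4


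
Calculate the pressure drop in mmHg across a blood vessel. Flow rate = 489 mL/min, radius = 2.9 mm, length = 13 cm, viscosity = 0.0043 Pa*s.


dP = 8*mu*L*Q / (pi*r^4)
Q = 489 mL/min = 8.15e-06 m^3/s
dP = 164.028 Pa = 164.028 / 133.322 mmHg = 1.23 mmHg


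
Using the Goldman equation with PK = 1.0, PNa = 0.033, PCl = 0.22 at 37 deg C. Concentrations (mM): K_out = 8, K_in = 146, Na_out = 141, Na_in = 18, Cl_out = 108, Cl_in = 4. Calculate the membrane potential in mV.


Vm = (RT/F)*ln((PK*Ko + PNa*Nao + PCl*Cli)/(PK*Ki + PNa*Nai + PCl*Clo))
Numer = 13.533, Denom = 170.354
Vm = -67.69 mV


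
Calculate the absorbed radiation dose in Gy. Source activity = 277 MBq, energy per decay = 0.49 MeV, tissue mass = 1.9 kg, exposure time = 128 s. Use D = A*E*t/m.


A = 277 MBq = 2.7700e+08 Bq
E = 0.49 MeV = 7.8498e-14 J
D = A*E*t/m = 2.7700e+08*7.8498e-14*128/1.9
D = 0.001465 Gy


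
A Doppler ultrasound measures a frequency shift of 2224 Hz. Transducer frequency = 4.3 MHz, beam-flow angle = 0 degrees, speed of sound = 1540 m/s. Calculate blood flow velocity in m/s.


v = fd * c / (2 * f0 * cos(theta))
v = 2224 * 1540 / (2 * 4.3000e+06 * cos(0))
v = 0.3983 m/s


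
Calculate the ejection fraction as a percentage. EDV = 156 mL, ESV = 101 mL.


SV = EDV - ESV = 156 - 101 = 55 mL
EF = SV/EDV * 100 = 55/156 * 100
EF = 35.26%


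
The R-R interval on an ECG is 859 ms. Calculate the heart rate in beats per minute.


HR = 60 / RR_interval(s)
RR = 859 ms = 0.859 s
HR = 60 / 0.859 = 69.85 bpm


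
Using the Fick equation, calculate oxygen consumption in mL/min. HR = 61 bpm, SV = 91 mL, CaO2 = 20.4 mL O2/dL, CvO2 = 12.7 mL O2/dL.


CO = HR*SV = 61*91/1000 = 5.551 L/min
a-v O2 diff = 20.4 - 12.7 = 7.7 mL/dL
VO2 = CO * (CaO2-CvO2) * 10 dL/L
VO2 = 5.551 * 7.7 * 10
VO2 = 427.4 mL/min


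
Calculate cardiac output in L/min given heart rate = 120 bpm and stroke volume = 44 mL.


CO = HR * SV
CO = 120 * 44 / 1000
CO = 5.28 L/min


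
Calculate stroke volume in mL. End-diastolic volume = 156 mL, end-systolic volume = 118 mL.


SV = EDV - ESV
SV = 156 - 118
SV = 38 mL


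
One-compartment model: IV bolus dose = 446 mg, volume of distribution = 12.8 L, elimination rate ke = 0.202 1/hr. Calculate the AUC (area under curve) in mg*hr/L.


C0 = Dose/Vd = 446/12.8 = 34.8438 mg/L
AUC = C0/ke = 34.8438/0.202
AUC = 172.5 mg*hr/L


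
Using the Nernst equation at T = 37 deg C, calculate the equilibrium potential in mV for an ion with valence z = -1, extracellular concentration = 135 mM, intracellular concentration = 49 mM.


E = (RT/(zF)) * ln(C_out/C_in)
T = 37 + 273.15 = 310.15 K
E = (8.314 * 310.15 / (-1 * 96485)) * ln(135/49)
E = -27.08 mV


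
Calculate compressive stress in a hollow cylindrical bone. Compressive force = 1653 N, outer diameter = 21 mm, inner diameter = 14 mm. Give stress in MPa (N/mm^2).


A = pi*(r_o^2 - r_i^2)
r_o = 10.5 mm, r_i = 7 mm
A = 192.423 mm^2
sigma = F/A = 1653 / 192.423
sigma = 8.59 MPa


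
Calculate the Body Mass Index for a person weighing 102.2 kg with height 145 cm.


BMI = weight / height^2
height = 145 cm = 1.45 m
BMI = 102.2 / 1.45^2
BMI = 48.61 kg/m^2


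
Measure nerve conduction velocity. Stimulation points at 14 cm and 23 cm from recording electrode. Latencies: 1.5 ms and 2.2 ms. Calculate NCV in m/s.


Distance = (23 - 14) / 100 = 0.09 m
dt = (2.2 - 1.5) / 1000 = 7.0000e-04 s
NCV = dist / dt = 128.6 m/s


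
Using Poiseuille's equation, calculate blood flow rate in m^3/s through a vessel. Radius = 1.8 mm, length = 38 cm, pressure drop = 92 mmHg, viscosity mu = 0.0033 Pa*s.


Q = pi*r^4*dP / (8*mu*L)
r = 0.0018 m, L = 0.38 m
dP = 92 mmHg = 12265.624 Pa
Q = 4.0322e-05 m^3/s


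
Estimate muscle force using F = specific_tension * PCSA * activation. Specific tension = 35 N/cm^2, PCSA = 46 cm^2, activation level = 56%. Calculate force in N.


F = sigma * PCSA * activation
F = 35 * 46 * 0.56
F = 901.6 N


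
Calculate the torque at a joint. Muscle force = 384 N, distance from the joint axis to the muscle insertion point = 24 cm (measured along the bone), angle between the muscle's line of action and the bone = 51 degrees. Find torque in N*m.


Torque = F * d * sin(theta)   (moment arm = d*sin(theta))
d = 24 cm = 0.24 m
Torque = 384 * 0.24 * sin(51)
Torque = 71.62 N*m


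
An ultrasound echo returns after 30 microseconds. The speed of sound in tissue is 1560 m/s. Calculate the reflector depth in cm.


depth = c * t / 2
t = 30 us = 3.0000e-05 s
depth = 1560 * 3.0000e-05 / 2
depth = 0.0234 m = 2.34 cm


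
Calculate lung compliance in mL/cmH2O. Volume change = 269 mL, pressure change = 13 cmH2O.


C = dV / dP
C = 269 / 13
C = 20.69 mL/cmH2O


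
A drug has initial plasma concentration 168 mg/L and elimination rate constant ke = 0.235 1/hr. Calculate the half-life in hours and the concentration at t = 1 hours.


t_half = ln(2) / ke = 0.693147 / 0.235 = 2.95 hr
C(t) = C0 * exp(-ke*t) = 168 * exp(-0.235*1)
C(1) = 132.8 mg/L


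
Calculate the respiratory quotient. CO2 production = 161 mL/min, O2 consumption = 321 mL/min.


RQ = VCO2 / VO2
RQ = 161 / 321
RQ = 0.5016


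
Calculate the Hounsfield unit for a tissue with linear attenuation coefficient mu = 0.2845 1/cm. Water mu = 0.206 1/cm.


HU = ((mu_tissue - mu_water) / mu_water) * 1000
HU = ((0.2845 - 0.206) / 0.206) * 1000
HU = 381.1


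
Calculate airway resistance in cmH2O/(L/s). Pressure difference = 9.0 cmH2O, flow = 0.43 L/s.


R = dP / flow
R = 9.0 / 0.43
R = 20.93 cmH2O/(L/s)


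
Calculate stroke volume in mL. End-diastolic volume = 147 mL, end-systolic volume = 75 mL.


SV = EDV - ESV
SV = 147 - 75
SV = 72 mL


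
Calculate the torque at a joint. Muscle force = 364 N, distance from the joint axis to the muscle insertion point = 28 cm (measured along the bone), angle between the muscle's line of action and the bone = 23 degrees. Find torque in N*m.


Torque = F * d * sin(theta)   (moment arm = d*sin(theta))
d = 28 cm = 0.28 m
Torque = 364 * 0.28 * sin(23)
Torque = 39.82 N*m


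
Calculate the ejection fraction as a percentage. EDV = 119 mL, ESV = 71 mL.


SV = EDV - ESV = 119 - 71 = 48 mL
EF = SV/EDV * 100 = 48/119 * 100
EF = 40.34%


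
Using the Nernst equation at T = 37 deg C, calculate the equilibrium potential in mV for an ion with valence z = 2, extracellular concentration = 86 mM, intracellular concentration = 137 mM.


E = (RT/(zF)) * ln(C_out/C_in)
T = 37 + 273.15 = 310.15 K
E = (8.314 * 310.15 / (2 * 96485)) * ln(86/137)
E = -6.222 mV


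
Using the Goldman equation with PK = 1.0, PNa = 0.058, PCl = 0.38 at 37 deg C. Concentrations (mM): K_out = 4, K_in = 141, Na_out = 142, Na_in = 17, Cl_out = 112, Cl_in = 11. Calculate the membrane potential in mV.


Vm = (RT/F)*ln((PK*Ko + PNa*Nao + PCl*Cli)/(PK*Ki + PNa*Nai + PCl*Clo))
Numer = 16.416, Denom = 184.546
Vm = -64.67 mV


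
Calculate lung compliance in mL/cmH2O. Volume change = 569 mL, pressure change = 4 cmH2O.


C = dV / dP
C = 569 / 4
C = 142.2 mL/cmH2O


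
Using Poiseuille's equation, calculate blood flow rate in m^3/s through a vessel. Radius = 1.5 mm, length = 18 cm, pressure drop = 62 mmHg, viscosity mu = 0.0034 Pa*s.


Q = pi*r^4*dP / (8*mu*L)
r = 0.0015 m, L = 0.18 m
dP = 62 mmHg = 8265.964 Pa
Q = 2.6851e-05 m^3/s


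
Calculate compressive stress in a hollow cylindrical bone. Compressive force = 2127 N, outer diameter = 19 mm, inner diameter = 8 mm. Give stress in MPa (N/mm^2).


A = pi*(r_o^2 - r_i^2)
r_o = 9.5 mm, r_i = 4 mm
A = 233.263 mm^2
sigma = F/A = 2127 / 233.263
sigma = 9.118 MPa


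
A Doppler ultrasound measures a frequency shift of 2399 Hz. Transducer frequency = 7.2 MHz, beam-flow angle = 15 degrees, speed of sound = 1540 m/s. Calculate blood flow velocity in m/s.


v = fd * c / (2 * f0 * cos(theta))
v = 2399 * 1540 / (2 * 7.2000e+06 * cos(15))
v = 0.2656 m/s


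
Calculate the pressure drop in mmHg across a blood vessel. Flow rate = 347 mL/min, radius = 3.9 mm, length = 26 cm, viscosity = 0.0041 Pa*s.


dP = 8*mu*L*Q / (pi*r^4)
Q = 347 mL/min = 5.78333e-06 m^3/s
dP = 67.8605 Pa = 67.8605 / 133.322 mmHg = 0.509 mmHg


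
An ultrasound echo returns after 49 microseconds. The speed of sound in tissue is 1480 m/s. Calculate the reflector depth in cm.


depth = c * t / 2
t = 49 us = 4.9000e-05 s
depth = 1480 * 4.9000e-05 / 2
depth = 0.03626 m = 3.626 cm


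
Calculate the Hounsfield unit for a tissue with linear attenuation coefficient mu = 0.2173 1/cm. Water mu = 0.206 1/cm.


HU = ((mu_tissue - mu_water) / mu_water) * 1000
HU = ((0.2173 - 0.206) / 0.206) * 1000
HU = 54.85


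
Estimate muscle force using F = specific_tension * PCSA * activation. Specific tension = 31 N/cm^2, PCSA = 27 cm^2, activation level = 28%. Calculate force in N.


F = sigma * PCSA * activation
F = 31 * 27 * 0.28
F = 234.4 N


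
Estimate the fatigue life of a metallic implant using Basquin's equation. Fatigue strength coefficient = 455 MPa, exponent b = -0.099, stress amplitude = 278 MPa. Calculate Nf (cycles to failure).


sigma_a = sigma_f' * (2Nf)^b
2Nf = (sigma_a/sigma_f')^(1/b)
2Nf = (278/455)^(1/-0.099)
2Nf = 144.97022
Nf = 72.49


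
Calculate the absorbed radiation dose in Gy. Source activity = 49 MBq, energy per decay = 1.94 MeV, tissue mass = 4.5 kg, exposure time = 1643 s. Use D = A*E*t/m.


A = 49 MBq = 4.9000e+07 Bq
E = 1.94 MeV = 3.10788e-13 J
D = A*E*t/m = 4.9000e+07*3.10788e-13*1643/4.5
D = 0.00556 Gy


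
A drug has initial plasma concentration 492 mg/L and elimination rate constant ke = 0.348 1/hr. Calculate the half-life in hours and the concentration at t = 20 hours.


t_half = ln(2) / ke = 0.693147 / 0.348 = 1.992 hr
C(t) = C0 * exp(-ke*t) = 492 * exp(-0.348*20)
C(20) = 0.467 mg/L


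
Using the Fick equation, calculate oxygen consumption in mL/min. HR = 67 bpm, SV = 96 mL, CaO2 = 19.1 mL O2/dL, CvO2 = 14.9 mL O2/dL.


CO = HR*SV = 67*96/1000 = 6.432 L/min
a-v O2 diff = 19.1 - 14.9 = 4.2 mL/dL
VO2 = CO * (CaO2-CvO2) * 10 dL/L
VO2 = 6.432 * 4.2 * 10
VO2 = 270.1 mL/min


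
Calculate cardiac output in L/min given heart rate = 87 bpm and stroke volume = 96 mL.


CO = HR * SV
CO = 87 * 96 / 1000
CO = 8.352 L/min


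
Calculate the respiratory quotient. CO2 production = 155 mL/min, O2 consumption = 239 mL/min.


RQ = VCO2 / VO2
RQ = 155 / 239
RQ = 0.6485


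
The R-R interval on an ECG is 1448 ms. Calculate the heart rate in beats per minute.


HR = 60 / RR_interval(s)
RR = 1448 ms = 1.448 s
HR = 60 / 1.448 = 41.44 bpm


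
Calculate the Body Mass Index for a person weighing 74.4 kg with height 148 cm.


BMI = weight / height^2
height = 148 cm = 1.48 m
BMI = 74.4 / 1.48^2
BMI = 33.97 kg/m^2


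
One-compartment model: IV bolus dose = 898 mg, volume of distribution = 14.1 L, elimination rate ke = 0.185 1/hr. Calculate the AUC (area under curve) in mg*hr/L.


C0 = Dose/Vd = 898/14.1 = 63.6879 mg/L
AUC = C0/ke = 63.6879/0.185
AUC = 344.3 mg*hr/L


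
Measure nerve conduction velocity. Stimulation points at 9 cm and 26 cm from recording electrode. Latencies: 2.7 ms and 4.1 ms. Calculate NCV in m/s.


Distance = (26 - 9) / 100 = 0.17 m
dt = (4.1 - 2.7) / 1000 = 0.0014 s
NCV = dist / dt = 121.4 m/s


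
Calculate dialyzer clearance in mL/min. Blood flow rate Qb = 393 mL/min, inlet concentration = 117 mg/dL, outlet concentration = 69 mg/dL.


K = Qb * (Cb_in - Cb_out) / Cb_in
K = 393 * (117 - 69) / 117
K = 161.2 mL/min


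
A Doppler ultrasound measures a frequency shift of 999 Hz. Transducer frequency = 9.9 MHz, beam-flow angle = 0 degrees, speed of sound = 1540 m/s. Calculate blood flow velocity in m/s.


v = fd * c / (2 * f0 * cos(theta))
v = 999 * 1540 / (2 * 9.9000e+06 * cos(0))
v = 0.0777 m/s


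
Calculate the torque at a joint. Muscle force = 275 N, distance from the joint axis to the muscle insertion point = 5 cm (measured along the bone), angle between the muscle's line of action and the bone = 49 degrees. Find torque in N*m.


Torque = F * d * sin(theta)   (moment arm = d*sin(theta))
d = 5 cm = 0.05 m
Torque = 275 * 0.05 * sin(49)
Torque = 10.38 N*m


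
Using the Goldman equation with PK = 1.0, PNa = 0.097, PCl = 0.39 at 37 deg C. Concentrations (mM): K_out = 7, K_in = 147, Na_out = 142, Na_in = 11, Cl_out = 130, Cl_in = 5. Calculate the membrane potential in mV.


Vm = (RT/F)*ln((PK*Ko + PNa*Nao + PCl*Cli)/(PK*Ki + PNa*Nai + PCl*Clo))
Numer = 22.724, Denom = 198.767
Vm = -57.96 mV


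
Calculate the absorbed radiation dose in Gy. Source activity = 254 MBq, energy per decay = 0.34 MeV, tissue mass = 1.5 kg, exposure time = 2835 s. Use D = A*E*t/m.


A = 254 MBq = 2.5400e+08 Bq
E = 0.34 MeV = 5.4468e-14 J
D = A*E*t/m = 2.5400e+08*5.4468e-14*2835/1.5
D = 0.02615 Gy


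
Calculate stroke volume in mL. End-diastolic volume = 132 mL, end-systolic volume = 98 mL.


SV = EDV - ESV
SV = 132 - 98
SV = 34 mL


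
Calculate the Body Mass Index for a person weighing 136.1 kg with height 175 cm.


BMI = weight / height^2
height = 175 cm = 1.75 m
BMI = 136.1 / 1.75^2
BMI = 44.44 kg/m^2


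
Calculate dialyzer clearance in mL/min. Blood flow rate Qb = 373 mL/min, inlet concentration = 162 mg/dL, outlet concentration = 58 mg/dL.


K = Qb * (Cb_in - Cb_out) / Cb_in
K = 373 * (162 - 58) / 162
K = 239.5 mL/min


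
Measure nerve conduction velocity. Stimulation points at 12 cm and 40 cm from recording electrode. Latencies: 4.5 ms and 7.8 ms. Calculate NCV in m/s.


Distance = (40 - 12) / 100 = 0.28 m
dt = (7.8 - 4.5) / 1000 = 0.0033 s
NCV = dist / dt = 84.85 m/s


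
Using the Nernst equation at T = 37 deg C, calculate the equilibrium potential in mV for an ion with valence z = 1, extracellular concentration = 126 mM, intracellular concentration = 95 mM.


E = (RT/(zF)) * ln(C_out/C_in)
T = 37 + 273.15 = 310.15 K
E = (8.314 * 310.15 / (1 * 96485)) * ln(126/95)
E = 7.547 mV


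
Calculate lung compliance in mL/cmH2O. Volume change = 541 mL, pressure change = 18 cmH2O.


C = dV / dP
C = 541 / 18
C = 30.06 mL/cmH2O


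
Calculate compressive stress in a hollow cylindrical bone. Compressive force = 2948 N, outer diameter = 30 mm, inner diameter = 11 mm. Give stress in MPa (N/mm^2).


A = pi*(r_o^2 - r_i^2)
r_o = 15 mm, r_i = 5.5 mm
A = 611.825 mm^2
sigma = F/A = 2948 / 611.825
sigma = 4.818 MPa


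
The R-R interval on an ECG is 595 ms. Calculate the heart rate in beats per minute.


HR = 60 / RR_interval(s)
RR = 595 ms = 0.595 s
HR = 60 / 0.595 = 100.8 bpm


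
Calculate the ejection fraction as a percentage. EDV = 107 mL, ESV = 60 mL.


SV = EDV - ESV = 107 - 60 = 47 mL
EF = SV/EDV * 100 = 47/107 * 100
EF = 43.93%


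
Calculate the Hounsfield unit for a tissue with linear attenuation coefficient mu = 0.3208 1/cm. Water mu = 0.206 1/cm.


HU = ((mu_tissue - mu_water) / mu_water) * 1000
HU = ((0.3208 - 0.206) / 0.206) * 1000
HU = 557.3


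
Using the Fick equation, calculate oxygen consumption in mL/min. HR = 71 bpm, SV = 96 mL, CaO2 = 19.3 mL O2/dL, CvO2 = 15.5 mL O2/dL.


CO = HR*SV = 71*96/1000 = 6.816 L/min
a-v O2 diff = 19.3 - 15.5 = 3.8 mL/dL
VO2 = CO * (CaO2-CvO2) * 10 dL/L
VO2 = 6.816 * 3.8 * 10
VO2 = 259 mL/min


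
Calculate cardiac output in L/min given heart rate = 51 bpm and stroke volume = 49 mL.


CO = HR * SV
CO = 51 * 49 / 1000
CO = 2.499 L/min


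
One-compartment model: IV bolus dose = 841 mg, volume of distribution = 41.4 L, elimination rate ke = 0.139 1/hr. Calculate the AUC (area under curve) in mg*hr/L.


C0 = Dose/Vd = 841/41.4 = 20.314 mg/L
AUC = C0/ke = 20.314/0.139
AUC = 146.1 mg*hr/L


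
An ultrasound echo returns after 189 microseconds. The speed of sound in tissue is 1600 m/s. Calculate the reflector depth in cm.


depth = c * t / 2
t = 189 us = 1.8900e-04 s
depth = 1600 * 1.8900e-04 / 2
depth = 0.1512 m = 15.12 cm


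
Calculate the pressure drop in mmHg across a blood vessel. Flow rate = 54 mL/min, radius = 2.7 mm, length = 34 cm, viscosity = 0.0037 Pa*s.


dP = 8*mu*L*Q / (pi*r^4)
Q = 54 mL/min = 9e-07 m^3/s
dP = 54.2511 Pa = 54.2511 / 133.322 mmHg = 0.4069 mmHg


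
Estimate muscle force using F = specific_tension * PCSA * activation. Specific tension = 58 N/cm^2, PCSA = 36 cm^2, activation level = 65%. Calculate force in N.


F = sigma * PCSA * activation
F = 58 * 36 * 0.65
F = 1357 N


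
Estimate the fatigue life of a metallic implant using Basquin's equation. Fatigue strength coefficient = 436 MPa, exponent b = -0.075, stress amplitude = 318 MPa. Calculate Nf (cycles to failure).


sigma_a = sigma_f' * (2Nf)^b
2Nf = (sigma_a/sigma_f')^(1/b)
2Nf = (318/436)^(1/-0.075)
2Nf = 67.21377
Nf = 33.61
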